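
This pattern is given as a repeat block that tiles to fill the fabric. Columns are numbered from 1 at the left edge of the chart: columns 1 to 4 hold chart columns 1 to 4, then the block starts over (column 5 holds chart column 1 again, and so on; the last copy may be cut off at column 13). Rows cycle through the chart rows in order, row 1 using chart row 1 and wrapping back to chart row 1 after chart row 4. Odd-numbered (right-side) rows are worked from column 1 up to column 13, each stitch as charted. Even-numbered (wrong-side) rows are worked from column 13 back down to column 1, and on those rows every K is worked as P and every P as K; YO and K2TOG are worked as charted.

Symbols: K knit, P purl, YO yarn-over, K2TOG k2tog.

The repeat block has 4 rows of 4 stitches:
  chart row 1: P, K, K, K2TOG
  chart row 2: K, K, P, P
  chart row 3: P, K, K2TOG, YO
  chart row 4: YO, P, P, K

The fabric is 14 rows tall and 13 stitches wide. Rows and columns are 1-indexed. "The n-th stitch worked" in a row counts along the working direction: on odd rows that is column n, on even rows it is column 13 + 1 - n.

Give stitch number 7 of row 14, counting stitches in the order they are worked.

Result:
K

Derivation:
For row 14: chart row = ((14-1) mod 4) + 1 = 2; this is a WS (even) row.
Chart row 2 tiled across columns 1-13: K K P P K K P P K K P P K
Wrong side: read the tiled row from column 13 down to 1 and exchange K with P (leave YO, K2TOG).
Row 14 as worked: P K K P P K K P P K K P P
Counting 7 along the worked row gives K.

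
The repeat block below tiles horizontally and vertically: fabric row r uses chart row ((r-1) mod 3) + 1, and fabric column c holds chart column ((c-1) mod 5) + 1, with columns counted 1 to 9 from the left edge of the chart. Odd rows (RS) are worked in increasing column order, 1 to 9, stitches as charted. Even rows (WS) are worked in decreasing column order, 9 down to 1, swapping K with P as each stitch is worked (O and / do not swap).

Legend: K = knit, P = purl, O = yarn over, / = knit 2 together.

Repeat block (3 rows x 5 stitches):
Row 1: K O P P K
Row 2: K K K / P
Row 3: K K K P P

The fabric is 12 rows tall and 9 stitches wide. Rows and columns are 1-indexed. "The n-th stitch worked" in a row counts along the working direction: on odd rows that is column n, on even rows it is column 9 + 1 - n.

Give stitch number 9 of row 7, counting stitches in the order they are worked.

== STITCH ==
P

Derivation:
For row 7: chart row = ((7-1) mod 3) + 1 = 1; this is a RS (odd) row.
Chart row 1 tiled across columns 1-9: K O P P K K O P P
Right side: take the tiled row as-is (worked left to right from column 1).
Counting 9 along the worked row gives P.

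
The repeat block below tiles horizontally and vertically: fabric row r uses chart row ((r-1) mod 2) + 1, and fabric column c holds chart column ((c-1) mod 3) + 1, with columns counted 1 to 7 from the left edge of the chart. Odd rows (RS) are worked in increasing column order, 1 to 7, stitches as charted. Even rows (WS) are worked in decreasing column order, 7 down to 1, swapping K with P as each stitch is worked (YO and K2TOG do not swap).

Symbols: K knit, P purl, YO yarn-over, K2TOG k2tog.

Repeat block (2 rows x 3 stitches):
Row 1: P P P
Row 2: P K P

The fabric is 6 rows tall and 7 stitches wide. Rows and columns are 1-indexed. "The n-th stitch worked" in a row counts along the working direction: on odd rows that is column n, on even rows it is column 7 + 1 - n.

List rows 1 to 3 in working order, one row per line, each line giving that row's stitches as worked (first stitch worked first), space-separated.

== ROWS AS WORKED ==
P P P P P P P
K K P K K P K
P P P P P P P

Derivation:
Row 1: chart row 1, RS - tile across columns 1-7 and work as-is.
Row 2: chart row 2, WS - tiled (columns 1-7): P K P P K P P; work from column 7 back to 1 with K<->P swapped.
Row 3: chart row 1, RS - tile across columns 1-7 and work as-is.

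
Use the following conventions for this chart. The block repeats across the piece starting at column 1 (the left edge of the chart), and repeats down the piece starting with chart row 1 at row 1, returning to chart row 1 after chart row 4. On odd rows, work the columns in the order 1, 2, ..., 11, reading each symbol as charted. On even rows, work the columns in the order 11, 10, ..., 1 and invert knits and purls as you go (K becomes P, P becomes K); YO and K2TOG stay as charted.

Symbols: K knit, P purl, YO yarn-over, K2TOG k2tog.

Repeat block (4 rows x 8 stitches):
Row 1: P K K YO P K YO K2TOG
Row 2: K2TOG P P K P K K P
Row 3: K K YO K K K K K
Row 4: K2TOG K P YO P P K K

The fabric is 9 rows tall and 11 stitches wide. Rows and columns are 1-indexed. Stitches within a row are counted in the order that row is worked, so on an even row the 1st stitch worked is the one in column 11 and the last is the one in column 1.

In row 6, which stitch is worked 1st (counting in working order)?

Stitch:
K

Derivation:
Row 6: (6-1) mod 4 = 1, so use chart row 2. Even row -> WS.
Chart row 2 tiled across columns 1-11: K2TOG P P K P K K P K2TOG P P
Wrong side: read the tiled row from column 11 down to 1 and exchange K with P (leave YO, K2TOG).
Row 6 as worked: K K K2TOG K P P K P K K K2TOG
Counting 1 along the worked row gives K.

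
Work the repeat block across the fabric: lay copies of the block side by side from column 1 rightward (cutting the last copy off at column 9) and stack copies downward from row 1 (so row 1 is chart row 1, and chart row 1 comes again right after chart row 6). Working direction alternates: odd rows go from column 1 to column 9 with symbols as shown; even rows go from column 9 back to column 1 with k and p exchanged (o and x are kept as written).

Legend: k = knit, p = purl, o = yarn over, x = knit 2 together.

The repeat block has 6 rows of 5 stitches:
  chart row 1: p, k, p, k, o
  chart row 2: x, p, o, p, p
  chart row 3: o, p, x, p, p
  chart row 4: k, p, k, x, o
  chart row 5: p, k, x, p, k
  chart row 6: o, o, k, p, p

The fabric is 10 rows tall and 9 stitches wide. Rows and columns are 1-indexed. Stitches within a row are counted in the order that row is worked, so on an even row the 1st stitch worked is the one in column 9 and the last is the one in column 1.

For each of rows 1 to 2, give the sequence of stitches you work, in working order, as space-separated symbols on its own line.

== ROWS AS WORKED ==
p k p k o p k p k
k o k x k k o k x

Derivation:
Row 1: chart row 1, RS - tile across columns 1-9 and work as-is.
Row 2: chart row 2, WS - tiled (columns 1-9): x p o p p x p o p; work from column 9 back to 1 with k<->p swapped.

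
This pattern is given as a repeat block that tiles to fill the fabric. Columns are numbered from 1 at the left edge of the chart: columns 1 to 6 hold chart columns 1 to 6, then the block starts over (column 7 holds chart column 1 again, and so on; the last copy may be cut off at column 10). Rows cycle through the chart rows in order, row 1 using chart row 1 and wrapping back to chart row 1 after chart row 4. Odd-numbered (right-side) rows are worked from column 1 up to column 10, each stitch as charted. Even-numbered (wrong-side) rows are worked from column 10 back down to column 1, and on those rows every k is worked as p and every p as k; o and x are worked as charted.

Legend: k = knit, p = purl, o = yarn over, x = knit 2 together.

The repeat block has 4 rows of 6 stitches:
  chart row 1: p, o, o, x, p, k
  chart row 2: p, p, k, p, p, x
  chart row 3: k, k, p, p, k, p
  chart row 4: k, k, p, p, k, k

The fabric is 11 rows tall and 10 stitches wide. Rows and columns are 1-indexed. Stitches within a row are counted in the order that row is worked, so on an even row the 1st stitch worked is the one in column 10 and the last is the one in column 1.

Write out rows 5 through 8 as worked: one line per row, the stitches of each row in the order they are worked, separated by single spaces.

Row 5: chart row 1, RS - tile across columns 1-10 and work as-is.
Row 6: chart row 2, WS - tiled (columns 1-10): p p k p p x p p k p; work from column 10 back to 1 with k<->p swapped.
Row 7: chart row 3, RS - tile across columns 1-10 and work as-is.
Row 8: chart row 4, WS - tiled (columns 1-10): k k p p k k k k p p; work from column 10 back to 1 with k<->p swapped.

Result:
p o o x p k p o o x
k p k k x k k p k k
k k p p k p k k p p
k k p p p p k k p p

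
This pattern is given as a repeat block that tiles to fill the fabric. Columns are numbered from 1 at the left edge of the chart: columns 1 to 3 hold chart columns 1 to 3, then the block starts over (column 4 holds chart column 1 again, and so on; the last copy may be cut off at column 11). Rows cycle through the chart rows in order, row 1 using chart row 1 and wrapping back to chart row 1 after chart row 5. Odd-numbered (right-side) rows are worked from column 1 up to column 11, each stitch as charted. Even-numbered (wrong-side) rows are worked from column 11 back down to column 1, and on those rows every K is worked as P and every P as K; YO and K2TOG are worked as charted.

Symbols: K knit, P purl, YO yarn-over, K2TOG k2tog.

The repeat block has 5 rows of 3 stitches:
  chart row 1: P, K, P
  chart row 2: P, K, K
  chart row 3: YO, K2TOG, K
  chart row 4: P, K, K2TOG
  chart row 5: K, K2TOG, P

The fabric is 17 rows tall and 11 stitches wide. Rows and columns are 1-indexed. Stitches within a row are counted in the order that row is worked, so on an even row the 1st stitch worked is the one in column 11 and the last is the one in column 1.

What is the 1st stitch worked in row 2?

== STITCH ==
P

Derivation:
For row 2: chart row = ((2-1) mod 5) + 1 = 2; this is a WS (even) row.
Chart row 2 tiled across columns 1-11: P K K P K K P K K P K
WS: work from column 11 back to column 1 (reverse the tiled row), swapping K<->P (YO and K2TOG unchanged).
Row 2 as worked: P K P P K P P K P P K
The 1st stitch worked is P.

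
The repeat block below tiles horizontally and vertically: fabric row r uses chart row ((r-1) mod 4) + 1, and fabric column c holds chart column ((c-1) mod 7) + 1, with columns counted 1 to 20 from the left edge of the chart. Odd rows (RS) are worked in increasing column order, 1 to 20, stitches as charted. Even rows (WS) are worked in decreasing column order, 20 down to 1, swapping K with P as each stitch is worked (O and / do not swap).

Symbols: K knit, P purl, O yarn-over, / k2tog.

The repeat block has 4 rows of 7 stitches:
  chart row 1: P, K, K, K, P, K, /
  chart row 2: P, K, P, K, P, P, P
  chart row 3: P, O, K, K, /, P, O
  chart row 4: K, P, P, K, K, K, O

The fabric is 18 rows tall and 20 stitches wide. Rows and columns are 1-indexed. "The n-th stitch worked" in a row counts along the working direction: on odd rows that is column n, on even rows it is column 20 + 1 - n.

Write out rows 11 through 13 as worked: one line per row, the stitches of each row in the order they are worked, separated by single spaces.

Row 11: chart row 3, RS - tile across columns 1-20 and work as-is.
Row 12: chart row 4, WS - tiled (columns 1-20): K P P K K K O K P P K K K O K P P K K K; work from column 20 back to 1 with K<->P swapped.
Row 13: chart row 1, RS - tile across columns 1-20 and work as-is.

Result:
P O K K / P O P O K K / P O P O K K / P
P P P K K P O P P P K K P O P P P K K P
P K K K P K / P K K K P K / P K K K P K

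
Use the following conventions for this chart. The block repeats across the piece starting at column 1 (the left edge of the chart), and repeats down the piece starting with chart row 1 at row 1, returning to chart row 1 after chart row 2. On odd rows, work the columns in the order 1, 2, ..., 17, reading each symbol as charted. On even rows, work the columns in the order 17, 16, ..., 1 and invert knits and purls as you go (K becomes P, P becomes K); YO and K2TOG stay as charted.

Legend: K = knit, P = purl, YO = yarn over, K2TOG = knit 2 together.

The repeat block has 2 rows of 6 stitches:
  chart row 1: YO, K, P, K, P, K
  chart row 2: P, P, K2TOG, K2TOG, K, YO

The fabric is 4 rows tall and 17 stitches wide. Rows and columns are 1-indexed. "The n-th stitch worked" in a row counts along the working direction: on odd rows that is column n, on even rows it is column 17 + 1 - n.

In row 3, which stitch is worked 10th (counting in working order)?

Row 3: (3-1) mod 2 = 0, so use chart row 1. Odd row -> RS.
Chart row 1 tiled across columns 1-17: YO K P K P K YO K P K P K YO K P K P
RS: work column 1 to column 17, symbols as charted — the tiled row is the row as worked.
The 10th stitch worked is K.

Result:
K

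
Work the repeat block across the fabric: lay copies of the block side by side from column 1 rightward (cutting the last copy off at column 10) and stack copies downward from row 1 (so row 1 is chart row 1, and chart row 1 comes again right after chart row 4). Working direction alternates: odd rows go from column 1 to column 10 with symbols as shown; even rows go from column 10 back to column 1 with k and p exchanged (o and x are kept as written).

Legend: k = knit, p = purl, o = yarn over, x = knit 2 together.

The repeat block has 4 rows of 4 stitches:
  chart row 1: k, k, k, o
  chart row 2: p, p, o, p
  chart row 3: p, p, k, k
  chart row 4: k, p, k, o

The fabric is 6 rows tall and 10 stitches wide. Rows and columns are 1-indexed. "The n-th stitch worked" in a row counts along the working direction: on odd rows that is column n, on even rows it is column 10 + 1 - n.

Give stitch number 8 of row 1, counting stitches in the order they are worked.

For row 1: chart row = ((1-1) mod 4) + 1 = 1; this is a RS (odd) row.
Chart row 1 tiled across columns 1-10: k k k o k k k o k k
RS row: no reversal, no swap; stitch n worked = column n.
The 8th stitch worked is o.

== STITCH ==
o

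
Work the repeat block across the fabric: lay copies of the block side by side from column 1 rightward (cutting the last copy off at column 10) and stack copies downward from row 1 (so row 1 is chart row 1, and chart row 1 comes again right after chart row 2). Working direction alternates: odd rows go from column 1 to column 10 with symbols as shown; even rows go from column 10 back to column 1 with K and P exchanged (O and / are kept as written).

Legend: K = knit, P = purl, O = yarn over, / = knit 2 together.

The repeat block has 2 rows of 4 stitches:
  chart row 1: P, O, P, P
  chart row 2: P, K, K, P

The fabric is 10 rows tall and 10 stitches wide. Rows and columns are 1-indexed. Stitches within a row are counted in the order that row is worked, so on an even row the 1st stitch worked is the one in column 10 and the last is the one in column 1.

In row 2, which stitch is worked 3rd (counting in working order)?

Row 2: (2-1) mod 2 = 1, so use chart row 2. Even row -> WS.
Chart row 2 tiled across columns 1-10: P K K P P K K P P K
WS: work from column 10 back to column 1 (reverse the tiled row), swapping K<->P (O and / unchanged).
Row 2 as worked: P K K P P K K P P K
The 3rd stitch worked is K.

Stitch:
K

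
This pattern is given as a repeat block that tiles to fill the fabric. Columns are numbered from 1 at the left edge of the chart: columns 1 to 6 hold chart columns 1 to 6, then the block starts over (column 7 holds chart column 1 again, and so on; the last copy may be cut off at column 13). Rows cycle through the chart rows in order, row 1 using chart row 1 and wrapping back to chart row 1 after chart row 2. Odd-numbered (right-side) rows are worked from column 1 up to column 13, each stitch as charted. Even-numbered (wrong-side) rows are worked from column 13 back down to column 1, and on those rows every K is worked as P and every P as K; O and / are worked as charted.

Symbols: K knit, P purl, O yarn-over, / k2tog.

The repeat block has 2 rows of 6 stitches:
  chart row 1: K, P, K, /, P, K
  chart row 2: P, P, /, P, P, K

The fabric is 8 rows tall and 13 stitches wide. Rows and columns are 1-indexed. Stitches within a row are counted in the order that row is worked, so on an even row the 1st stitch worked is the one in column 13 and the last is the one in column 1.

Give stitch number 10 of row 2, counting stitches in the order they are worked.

Row 2: (2-1) mod 2 = 1, so use chart row 2. Even row -> WS.
Chart row 2 tiled across columns 1-13: P P / P P K P P / P P K P
Wrong side: read the tiled row from column 13 down to 1 and exchange K with P (leave O, /).
Row 2 as worked: K P K K / K K P K K / K K
The 10th stitch worked is K.

== STITCH ==
K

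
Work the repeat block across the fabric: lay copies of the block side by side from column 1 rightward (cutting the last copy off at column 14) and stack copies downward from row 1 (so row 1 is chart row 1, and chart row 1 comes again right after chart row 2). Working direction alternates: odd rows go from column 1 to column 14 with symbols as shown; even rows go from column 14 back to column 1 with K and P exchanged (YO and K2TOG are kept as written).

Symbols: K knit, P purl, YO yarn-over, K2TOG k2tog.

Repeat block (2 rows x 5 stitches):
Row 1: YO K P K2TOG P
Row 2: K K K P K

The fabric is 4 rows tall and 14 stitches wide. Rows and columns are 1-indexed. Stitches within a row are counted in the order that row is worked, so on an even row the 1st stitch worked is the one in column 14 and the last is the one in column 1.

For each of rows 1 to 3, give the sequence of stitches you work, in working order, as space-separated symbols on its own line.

== ROWS AS WORKED ==
YO K P K2TOG P YO K P K2TOG P YO K P K2TOG
K P P P P K P P P P K P P P
YO K P K2TOG P YO K P K2TOG P YO K P K2TOG

Derivation:
Row 1: chart row 1, RS - tile across columns 1-14 and work as-is.
Row 2: chart row 2, WS - tiled (columns 1-14): K K K P K K K K P K K K K P; work from column 14 back to 1 with K<->P swapped.
Row 3: chart row 1, RS - tile across columns 1-14 and work as-is.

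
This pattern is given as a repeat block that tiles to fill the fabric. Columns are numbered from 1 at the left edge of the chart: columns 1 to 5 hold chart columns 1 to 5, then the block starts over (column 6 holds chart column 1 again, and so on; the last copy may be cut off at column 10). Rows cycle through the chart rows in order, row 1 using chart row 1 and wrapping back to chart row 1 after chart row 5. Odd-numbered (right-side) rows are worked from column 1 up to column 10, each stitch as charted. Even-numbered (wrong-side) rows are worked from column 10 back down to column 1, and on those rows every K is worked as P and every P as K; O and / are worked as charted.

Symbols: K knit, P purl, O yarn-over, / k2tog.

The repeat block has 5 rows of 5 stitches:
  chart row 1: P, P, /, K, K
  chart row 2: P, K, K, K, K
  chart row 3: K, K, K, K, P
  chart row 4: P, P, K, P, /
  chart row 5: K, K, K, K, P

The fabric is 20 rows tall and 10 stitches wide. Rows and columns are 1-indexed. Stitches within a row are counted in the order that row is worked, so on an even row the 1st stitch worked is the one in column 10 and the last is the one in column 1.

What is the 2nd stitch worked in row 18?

Row 18 uses chart row ((18-1) mod 5)+1 = 3. Row 18 is even, so WS.
Chart row 3 tiled across columns 1-10: K K K K P K K K K P
Wrong side: read the tiled row from column 10 down to 1 and exchange K with P (leave O, /).
Row 18 as worked: K P P P P K P P P P
Counting 2 along the worked row gives P.

Result:
P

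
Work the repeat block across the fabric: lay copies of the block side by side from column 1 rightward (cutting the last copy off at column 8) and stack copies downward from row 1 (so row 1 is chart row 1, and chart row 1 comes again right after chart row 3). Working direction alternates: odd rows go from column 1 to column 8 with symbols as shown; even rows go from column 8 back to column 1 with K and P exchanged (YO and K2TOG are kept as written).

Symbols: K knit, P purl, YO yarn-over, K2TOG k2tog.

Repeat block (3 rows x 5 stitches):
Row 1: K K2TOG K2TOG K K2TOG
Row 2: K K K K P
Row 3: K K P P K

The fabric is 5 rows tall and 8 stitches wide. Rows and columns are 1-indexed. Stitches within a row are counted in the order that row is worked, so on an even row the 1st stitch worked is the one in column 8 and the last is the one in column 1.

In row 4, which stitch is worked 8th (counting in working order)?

Result:
P

Derivation:
Row 4 uses chart row ((4-1) mod 3)+1 = 1. Row 4 is even, so WS.
Chart row 1 tiled across columns 1-8: K K2TOG K2TOG K K2TOG K K2TOG K2TOG
WS row: flip the tiled sequence (start at column 8) and apply K<->P; YO and K2TOG stay.
Row 4 as worked: K2TOG K2TOG P K2TOG P K2TOG K2TOG P
The 8th stitch worked is P.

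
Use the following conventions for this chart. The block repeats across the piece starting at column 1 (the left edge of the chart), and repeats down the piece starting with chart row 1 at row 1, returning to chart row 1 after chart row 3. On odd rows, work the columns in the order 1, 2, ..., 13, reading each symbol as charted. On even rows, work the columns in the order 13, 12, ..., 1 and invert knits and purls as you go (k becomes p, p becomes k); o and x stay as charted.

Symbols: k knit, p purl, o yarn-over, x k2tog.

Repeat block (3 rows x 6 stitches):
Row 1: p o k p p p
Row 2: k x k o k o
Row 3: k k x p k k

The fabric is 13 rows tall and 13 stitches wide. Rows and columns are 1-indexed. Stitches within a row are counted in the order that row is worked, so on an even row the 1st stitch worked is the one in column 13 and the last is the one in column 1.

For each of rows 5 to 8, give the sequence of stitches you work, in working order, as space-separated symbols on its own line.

== ROWS AS WORKED ==
k x k o k o k x k o k o k
p p p k x p p p p k x p p
p o k p p p p o k p p p p
p o p o p x p o p o p x p

Derivation:
Row 5: chart row 2, RS - tile across columns 1-13 and work as-is.
Row 6: chart row 3, WS - tiled (columns 1-13): k k x p k k k k x p k k k; work from column 13 back to 1 with k<->p swapped.
Row 7: chart row 1, RS - tile across columns 1-13 and work as-is.
Row 8: chart row 2, WS - tiled (columns 1-13): k x k o k o k x k o k o k; work from column 13 back to 1 with k<->p swapped.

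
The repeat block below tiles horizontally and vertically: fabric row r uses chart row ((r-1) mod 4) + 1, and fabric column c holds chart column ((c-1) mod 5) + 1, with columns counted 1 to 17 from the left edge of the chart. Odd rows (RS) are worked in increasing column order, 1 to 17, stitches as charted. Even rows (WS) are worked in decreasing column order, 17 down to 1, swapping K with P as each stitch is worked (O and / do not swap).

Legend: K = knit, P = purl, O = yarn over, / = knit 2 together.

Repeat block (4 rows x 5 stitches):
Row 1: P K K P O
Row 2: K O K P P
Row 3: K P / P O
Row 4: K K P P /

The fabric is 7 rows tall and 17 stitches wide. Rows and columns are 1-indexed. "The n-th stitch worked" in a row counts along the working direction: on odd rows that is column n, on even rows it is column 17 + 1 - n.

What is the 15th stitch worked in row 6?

For row 6: chart row = ((6-1) mod 4) + 1 = 2; this is a WS (even) row.
Chart row 2 tiled across columns 1-17: K O K P P K O K P P K O K P P K O
Wrong side: read the tiled row from column 17 down to 1 and exchange K with P (leave O, /).
Row 6 as worked: O P K K P O P K K P O P K K P O P
Counting 15 along the worked row gives P.

Stitch:
P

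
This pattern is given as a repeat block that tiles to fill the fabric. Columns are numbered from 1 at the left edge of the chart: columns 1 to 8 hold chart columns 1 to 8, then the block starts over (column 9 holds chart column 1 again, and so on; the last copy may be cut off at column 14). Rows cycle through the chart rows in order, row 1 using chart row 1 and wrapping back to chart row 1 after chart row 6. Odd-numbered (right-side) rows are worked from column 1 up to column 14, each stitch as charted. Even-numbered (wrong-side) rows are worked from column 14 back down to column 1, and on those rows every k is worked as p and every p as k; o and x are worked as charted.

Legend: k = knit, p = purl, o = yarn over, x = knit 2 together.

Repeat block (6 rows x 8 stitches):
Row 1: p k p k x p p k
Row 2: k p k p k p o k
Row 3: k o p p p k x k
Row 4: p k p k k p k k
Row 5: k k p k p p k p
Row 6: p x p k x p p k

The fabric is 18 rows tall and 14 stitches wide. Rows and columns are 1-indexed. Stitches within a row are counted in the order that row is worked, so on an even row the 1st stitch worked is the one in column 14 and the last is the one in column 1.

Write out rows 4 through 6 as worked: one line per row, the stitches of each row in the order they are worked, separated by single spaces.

== ROWS AS WORKED ==
k p p k p k p p k p p k p k
k k p k p p k p k k p k p p
k x p k x k p k k x p k x k

Derivation:
Row 4: chart row 4, WS - tiled (columns 1-14): p k p k k p k k p k p k k p; work from column 14 back to 1 with k<->p swapped.
Row 5: chart row 5, RS - tile across columns 1-14 and work as-is.
Row 6: chart row 6, WS - tiled (columns 1-14): p x p k x p p k p x p k x p; work from column 14 back to 1 with k<->p swapped.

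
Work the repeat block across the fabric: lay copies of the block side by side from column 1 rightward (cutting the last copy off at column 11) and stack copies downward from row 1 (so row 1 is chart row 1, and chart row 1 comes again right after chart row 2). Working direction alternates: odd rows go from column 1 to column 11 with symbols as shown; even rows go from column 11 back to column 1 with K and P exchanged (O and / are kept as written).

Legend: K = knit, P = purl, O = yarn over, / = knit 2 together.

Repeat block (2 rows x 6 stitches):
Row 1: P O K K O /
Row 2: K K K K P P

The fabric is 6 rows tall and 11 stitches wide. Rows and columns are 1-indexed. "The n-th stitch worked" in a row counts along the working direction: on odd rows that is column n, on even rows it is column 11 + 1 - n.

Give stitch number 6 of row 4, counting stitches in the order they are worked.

Stitch:
K

Derivation:
For row 4: chart row = ((4-1) mod 2) + 1 = 2; this is a WS (even) row.
Chart row 2 tiled across columns 1-11: K K K K P P K K K K P
WS row: flip the tiled sequence (start at column 11) and apply K<->P; O and / stay.
Row 4 as worked: K P P P P K K P P P P
The 6th stitch worked is K.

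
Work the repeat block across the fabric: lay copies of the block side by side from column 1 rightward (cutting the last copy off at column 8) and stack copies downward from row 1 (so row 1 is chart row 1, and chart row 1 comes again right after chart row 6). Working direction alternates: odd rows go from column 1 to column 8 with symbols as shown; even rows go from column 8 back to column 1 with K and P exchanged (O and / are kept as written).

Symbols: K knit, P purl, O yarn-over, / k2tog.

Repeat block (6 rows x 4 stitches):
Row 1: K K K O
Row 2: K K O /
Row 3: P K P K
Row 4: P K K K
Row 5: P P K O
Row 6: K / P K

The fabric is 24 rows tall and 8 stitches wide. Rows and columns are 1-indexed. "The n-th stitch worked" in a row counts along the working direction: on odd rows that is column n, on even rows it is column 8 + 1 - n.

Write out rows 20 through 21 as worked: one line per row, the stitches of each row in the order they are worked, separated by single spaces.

Result:
/ O P P / O P P
P K P K P K P K

Derivation:
Row 20: chart row 2, WS - tiled (columns 1-8): K K O / K K O /; work from column 8 back to 1 with K<->P swapped.
Row 21: chart row 3, RS - tile across columns 1-8 and work as-is.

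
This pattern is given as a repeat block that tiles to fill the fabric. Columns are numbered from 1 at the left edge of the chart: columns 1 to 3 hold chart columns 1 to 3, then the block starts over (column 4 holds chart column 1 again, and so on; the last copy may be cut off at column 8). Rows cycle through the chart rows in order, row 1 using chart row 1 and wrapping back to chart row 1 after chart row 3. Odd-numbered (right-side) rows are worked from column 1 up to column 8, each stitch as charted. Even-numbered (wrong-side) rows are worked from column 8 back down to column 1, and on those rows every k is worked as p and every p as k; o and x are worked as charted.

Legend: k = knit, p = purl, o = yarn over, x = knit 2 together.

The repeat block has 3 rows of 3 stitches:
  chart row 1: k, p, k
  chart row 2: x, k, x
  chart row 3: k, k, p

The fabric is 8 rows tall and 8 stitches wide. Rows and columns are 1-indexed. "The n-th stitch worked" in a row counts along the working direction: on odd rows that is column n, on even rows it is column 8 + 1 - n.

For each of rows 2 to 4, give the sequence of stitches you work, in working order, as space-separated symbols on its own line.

Row 2: chart row 2, WS - tiled (columns 1-8): x k x x k x x k; work from column 8 back to 1 with k<->p swapped.
Row 3: chart row 3, RS - tile across columns 1-8 and work as-is.
Row 4: chart row 1, WS - tiled (columns 1-8): k p k k p k k p; work from column 8 back to 1 with k<->p swapped.

Rows as worked:
p x x p x x p x
k k p k k p k k
k p p k p p k p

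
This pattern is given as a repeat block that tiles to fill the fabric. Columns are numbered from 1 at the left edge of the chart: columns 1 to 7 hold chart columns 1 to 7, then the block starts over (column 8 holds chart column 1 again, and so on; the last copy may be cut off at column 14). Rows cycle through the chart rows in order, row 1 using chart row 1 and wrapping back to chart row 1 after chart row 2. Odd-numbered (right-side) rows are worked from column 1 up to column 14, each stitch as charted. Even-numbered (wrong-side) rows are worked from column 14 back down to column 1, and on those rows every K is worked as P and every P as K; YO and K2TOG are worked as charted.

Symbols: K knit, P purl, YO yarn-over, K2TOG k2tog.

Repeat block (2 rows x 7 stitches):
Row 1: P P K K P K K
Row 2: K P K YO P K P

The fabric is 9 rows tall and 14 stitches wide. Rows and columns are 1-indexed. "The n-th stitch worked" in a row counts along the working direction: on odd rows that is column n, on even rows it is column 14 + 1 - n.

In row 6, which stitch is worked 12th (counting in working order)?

For row 6: chart row = ((6-1) mod 2) + 1 = 2; this is a WS (even) row.
Chart row 2 tiled across columns 1-14: K P K YO P K P K P K YO P K P
Wrong side: read the tiled row from column 14 down to 1 and exchange K with P (leave YO, K2TOG).
Row 6 as worked: K P K YO P K P K P K YO P K P
Counting 12 along the worked row gives P.

Stitch:
P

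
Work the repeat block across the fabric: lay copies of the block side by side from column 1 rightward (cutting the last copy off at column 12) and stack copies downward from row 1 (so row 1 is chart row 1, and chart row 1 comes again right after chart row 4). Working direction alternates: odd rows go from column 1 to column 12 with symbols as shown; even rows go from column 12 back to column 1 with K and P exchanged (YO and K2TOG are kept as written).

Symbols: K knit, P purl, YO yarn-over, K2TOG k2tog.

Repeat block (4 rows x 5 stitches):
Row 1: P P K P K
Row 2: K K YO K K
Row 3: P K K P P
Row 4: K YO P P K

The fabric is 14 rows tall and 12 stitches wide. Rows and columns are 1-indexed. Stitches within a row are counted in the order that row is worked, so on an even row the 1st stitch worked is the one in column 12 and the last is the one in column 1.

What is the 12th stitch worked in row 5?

For row 5: chart row = ((5-1) mod 4) + 1 = 1; this is a RS (odd) row.
Chart row 1 tiled across columns 1-12: P P K P K P P K P K P P
RS row: no reversal, no swap; stitch n worked = column n.
Counting 12 along the worked row gives P.

Stitch:
P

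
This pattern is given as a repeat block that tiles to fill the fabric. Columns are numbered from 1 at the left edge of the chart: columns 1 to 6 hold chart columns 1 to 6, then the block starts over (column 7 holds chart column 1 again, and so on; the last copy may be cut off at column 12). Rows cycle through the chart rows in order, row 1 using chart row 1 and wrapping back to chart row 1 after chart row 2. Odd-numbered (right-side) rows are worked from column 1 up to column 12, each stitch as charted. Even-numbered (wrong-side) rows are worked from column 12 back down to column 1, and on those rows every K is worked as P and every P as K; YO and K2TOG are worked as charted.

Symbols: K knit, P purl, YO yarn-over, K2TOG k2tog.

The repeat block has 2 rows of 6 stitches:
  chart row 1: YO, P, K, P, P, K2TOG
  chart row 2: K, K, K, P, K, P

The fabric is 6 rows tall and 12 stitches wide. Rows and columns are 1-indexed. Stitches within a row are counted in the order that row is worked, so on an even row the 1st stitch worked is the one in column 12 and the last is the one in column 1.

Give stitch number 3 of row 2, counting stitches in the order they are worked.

Row 2 uses chart row ((2-1) mod 2)+1 = 2. Row 2 is even, so WS.
Chart row 2 tiled across columns 1-12: K K K P K P K K K P K P
WS: work from column 12 back to column 1 (reverse the tiled row), swapping K<->P (YO and K2TOG unchanged).
Row 2 as worked: K P K P P P K P K P P P
The 3rd stitch worked is K.

== STITCH ==
K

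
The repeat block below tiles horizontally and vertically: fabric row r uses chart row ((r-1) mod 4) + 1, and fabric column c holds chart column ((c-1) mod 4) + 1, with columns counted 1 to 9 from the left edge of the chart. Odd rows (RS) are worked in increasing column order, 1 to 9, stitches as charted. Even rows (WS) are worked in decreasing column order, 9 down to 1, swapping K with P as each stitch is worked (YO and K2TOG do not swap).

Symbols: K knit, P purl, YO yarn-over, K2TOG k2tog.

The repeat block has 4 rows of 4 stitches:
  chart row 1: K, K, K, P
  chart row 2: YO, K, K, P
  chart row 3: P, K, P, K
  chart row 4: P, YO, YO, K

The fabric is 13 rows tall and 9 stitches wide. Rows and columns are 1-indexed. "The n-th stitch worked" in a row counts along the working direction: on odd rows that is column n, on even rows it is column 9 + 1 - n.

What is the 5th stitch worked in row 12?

Row 12: (12-1) mod 4 = 3, so use chart row 4. Even row -> WS.
Chart row 4 tiled across columns 1-9: P YO YO K P YO YO K P
WS row: flip the tiled sequence (start at column 9) and apply K<->P; YO and K2TOG stay.
Row 12 as worked: K P YO YO K P YO YO K
Counting 5 along the worked row gives K.

== STITCH ==
K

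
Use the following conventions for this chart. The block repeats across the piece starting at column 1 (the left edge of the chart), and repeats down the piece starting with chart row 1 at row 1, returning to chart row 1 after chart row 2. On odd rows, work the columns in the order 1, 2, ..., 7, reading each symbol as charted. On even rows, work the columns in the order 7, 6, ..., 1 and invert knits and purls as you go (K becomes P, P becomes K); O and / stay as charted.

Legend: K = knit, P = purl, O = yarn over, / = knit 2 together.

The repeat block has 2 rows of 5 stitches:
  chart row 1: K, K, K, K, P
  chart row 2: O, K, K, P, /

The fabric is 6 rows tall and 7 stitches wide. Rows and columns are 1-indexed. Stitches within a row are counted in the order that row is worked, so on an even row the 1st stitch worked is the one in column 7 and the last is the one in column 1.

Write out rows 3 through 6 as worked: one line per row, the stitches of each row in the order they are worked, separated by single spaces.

Result:
K K K K P K K
P O / K P P O
K K K K P K K
P O / K P P O

Derivation:
Row 3: chart row 1, RS - tile across columns 1-7 and work as-is.
Row 4: chart row 2, WS - tiled (columns 1-7): O K K P / O K; work from column 7 back to 1 with K<->P swapped.
Row 5: chart row 1, RS - tile across columns 1-7 and work as-is.
Row 6: chart row 2, WS - tiled (columns 1-7): O K K P / O K; work from column 7 back to 1 with K<->P swapped.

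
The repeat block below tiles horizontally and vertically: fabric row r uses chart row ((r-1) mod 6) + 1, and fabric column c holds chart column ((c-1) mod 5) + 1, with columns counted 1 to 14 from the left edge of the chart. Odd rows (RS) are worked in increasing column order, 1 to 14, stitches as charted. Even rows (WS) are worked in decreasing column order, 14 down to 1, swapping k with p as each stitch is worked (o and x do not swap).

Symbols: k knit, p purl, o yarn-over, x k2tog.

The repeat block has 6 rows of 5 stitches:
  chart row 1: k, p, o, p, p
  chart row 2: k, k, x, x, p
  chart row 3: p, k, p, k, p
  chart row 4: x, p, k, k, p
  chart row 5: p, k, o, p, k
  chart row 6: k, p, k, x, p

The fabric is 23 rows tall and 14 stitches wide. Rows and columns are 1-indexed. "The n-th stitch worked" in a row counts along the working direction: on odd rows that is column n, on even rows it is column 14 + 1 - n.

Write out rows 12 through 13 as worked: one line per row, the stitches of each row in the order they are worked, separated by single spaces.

Row 12: chart row 6, WS - tiled (columns 1-14): k p k x p k p k x p k p k x; work from column 14 back to 1 with k<->p swapped.
Row 13: chart row 1, RS - tile across columns 1-14 and work as-is.

Rows as worked:
x p k p k x p k p k x p k p
k p o p p k p o p p k p o p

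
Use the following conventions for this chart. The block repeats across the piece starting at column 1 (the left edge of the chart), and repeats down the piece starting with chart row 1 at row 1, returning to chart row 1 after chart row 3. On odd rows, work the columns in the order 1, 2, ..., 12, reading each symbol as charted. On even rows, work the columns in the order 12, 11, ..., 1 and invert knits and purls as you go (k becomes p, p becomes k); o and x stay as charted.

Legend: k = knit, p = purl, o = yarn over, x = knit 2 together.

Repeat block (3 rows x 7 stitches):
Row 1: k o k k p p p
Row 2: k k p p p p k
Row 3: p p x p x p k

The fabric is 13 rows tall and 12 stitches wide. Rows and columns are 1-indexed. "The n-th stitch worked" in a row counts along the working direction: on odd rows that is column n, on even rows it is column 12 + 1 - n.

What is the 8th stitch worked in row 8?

== STITCH ==
k

Derivation:
For row 8: chart row = ((8-1) mod 3) + 1 = 2; this is a WS (even) row.
Chart row 2 tiled across columns 1-12: k k p p p p k k k p p p
WS: work from column 12 back to column 1 (reverse the tiled row), swapping k<->p (o and x unchanged).
Row 8 as worked: k k k p p p k k k k p p
Stitch 8 in working order -> k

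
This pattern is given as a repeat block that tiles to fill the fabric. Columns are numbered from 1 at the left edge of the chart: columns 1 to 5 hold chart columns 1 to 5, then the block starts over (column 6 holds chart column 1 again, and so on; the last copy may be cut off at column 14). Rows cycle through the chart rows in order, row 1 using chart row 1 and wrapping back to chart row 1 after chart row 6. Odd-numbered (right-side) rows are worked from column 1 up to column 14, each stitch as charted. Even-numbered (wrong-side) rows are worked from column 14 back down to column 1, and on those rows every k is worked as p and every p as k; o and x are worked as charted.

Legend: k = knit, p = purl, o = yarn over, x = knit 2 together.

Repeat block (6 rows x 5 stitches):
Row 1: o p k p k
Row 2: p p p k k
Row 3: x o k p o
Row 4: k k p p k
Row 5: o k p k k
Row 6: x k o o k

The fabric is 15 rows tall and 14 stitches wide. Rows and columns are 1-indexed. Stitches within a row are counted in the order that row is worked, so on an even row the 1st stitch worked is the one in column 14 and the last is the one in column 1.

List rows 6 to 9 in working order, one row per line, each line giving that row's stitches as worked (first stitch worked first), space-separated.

== ROWS AS WORKED ==
o o p x p o o p x p o o p x
o p k p k o p k p k o p k p
p k k k p p k k k p p k k k
x o k p o x o k p o x o k p

Derivation:
Row 6: chart row 6, WS - tiled (columns 1-14): x k o o k x k o o k x k o o; work from column 14 back to 1 with k<->p swapped.
Row 7: chart row 1, RS - tile across columns 1-14 and work as-is.
Row 8: chart row 2, WS - tiled (columns 1-14): p p p k k p p p k k p p p k; work from column 14 back to 1 with k<->p swapped.
Row 9: chart row 3, RS - tile across columns 1-14 and work as-is.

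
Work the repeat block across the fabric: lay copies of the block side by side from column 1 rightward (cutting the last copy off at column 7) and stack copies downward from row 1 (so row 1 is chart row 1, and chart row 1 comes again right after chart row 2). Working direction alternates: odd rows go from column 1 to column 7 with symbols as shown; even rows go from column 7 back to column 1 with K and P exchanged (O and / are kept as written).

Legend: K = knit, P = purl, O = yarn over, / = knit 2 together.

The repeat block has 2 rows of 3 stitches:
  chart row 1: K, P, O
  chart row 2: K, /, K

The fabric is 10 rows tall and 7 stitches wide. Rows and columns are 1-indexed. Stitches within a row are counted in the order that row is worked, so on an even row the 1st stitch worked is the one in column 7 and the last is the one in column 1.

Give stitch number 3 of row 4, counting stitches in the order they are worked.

== STITCH ==
/

Derivation:
Row 4: (4-1) mod 2 = 1, so use chart row 2. Even row -> WS.
Chart row 2 tiled across columns 1-7: K / K K / K K
WS: work from column 7 back to column 1 (reverse the tiled row), swapping K<->P (O and / unchanged).
Row 4 as worked: P P / P P / P
The 3rd stitch worked is /.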